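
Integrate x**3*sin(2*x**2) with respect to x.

-x**2*cos(2*x**2)/4 + sin(2*x**2)/8 + C

Let u = x², du = 2x dx; rewrite as (1/2)∫ u^1·sin(2u) du.
Now integrate by parts 1 time.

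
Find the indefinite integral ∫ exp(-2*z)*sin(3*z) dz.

Let I denote the integral. Integrate by parts with u = sin(3*z), dv = exp(-2*z) dz, so v = -exp(-2*z)/2: I = -exp(-2*z)*sin(3*z)/2 + (3/2)·∫ exp(-2*z)*cos(3*z) dz.
Apply parts again with u = cos(3*z), dv = exp(-2*z) dz: ∫ exp(-2*z)*cos(3*z) dz = -exp(-2*z)*cos(3*z)/2 − (3/2)·I. Substituting back brings back I: I = -exp(-2*z)*sin(3*z)/2 - 3*exp(-2*z)*cos(3*z)/4 − (9/4)·I.
Solving for I: (1 + 9/4)·I equals the remaining terms, so I = (4/13)·(-exp(-2*z)*sin(3*z)/2 - 3*exp(-2*z)*cos(3*z)/4).

-2*exp(-2*z)*sin(3*z)/13 - 3*exp(-2*z)*cos(3*z)/13 + C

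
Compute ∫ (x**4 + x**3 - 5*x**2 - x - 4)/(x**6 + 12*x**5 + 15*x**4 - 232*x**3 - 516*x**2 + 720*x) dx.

Factor the denominator: x*(x - 4)*(x - 1)*(x + 5)*(x + 6)**2.
Partial-fraction decomposition: 60311/(44100*(x + 6)) + 451/(210*(x + 6)**2) - 188/(135*(x + 5)) + 4/(441*(x - 1)) + 29/(1350*(x - 4)) - 1/(180*x).
Integrate each term; A/(x−a) gives A·log|x−a|; A/(x−a)² gives −A/(x−a).

-log(x)/180 + 29*log(x - 4)/1350 + 4*log(x - 1)/441 - 188*log(x + 5)/135 + 60311*log(x + 6)/44100 - 451/(210*x + 1260) + C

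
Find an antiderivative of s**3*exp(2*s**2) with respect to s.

(2*s**2 - 1)*exp(2*s**2)/8 + C

Let u = s², du = 2s ds; rewrite as (1/2)∫ u^1·exp(2u) du.
Now integrate by parts 1 time.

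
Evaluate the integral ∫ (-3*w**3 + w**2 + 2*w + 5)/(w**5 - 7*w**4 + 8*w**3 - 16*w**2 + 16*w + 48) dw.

Factor the denominator: (w - 6)*(w - 2)*(w + 1)*(w**2 + 4).
Partial-fraction decomposition: (14*w + 1)/(40*(w**2 + 4)) + 1/(15*(w + 1)) + 11/(96*(w - 2)) - 17/(32*(w - 6)).
Integrate each term; A/(w−a) gives A·log|w−a|; the (Bw+D)/(w²+p²) term gives a log and an atan.

-17*log(w - 6)/32 + 11*log(w - 2)/96 + log(w + 1)/15 + 7*log(w**2 + 4)/40 + atan(w/2)/80 + C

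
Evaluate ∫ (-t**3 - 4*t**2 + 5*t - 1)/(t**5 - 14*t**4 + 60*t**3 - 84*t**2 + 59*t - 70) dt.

-101*log(t - 7)/100 + 67*log(t - 5)/52 - log(t - 2)/5 - 51*log(t**2 + 1)/1300 + 9*atan(t)/325 + C

Factor the denominator: (t - 7)*(t - 5)*(t - 2)*(t**2 + 1).
Partial-fraction decomposition: -3*(17*t - 6)/(650*(t**2 + 1)) - 1/(5*(t - 2)) + 67/(52*(t - 5)) - 101/(100*(t - 7)).
Integrate each term; A/(t−a) gives A·log|t−a|; the (Bt+D)/(t²+p²) term gives a log and an atan.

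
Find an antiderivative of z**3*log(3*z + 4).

z**4*log(3*z + 4)/4 - z**4/16 + z**3/9 - 2*z**2/9 + 16*z/27 - 64*log(3*z + 4)/81 + C

Use integration by parts with u = log(3*z + 4), dv = z**3 dz.
Then du = 3/(3*z + 4) dz and v = z**4/4.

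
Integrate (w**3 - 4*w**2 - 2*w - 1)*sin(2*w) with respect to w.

-w**3*cos(2*w)/2 + 3*w**2*sin(2*w)/4 + 2*w**2*cos(2*w) - 2*w*sin(2*w) + 7*w*cos(2*w)/4 - 7*sin(2*w)/8 - cos(2*w)/2 + C

Use integration by parts with u = w**3 - 4*w**2 - 2*w - 1, dv = sin(2*w) dw, so v = -cos(2*w)/2.
Apply parts 3 times (tabular method): alternate signs, differentiate u down to 0, integrate dv up.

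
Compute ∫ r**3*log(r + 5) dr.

Use integration by parts with u = log(r + 5), dv = r**3 dr.
Then du = 1/(r + 5) dr and v = r**4/4.

r**4*log(r + 5)/4 - r**4/16 + 5*r**3/12 - 25*r**2/8 + 125*r/4 - 625*log(r + 5)/4 + C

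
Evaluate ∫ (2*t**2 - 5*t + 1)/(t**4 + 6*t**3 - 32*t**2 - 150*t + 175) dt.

Factor the denominator: (t - 5)*(t - 1)*(t + 5)*(t + 7).
Partial-fraction decomposition: -67/(96*(t + 7)) + 19/(30*(t + 5)) + 1/(96*(t - 1)) + 13/(240*(t - 5)).
Integrate each term: A/(t−a) contributes A·log|t−a|.

13*log(t - 5)/240 + log(t - 1)/96 + 19*log(t + 5)/30 - 67*log(t + 7)/96 + C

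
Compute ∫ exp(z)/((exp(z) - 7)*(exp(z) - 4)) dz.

log(exp(z) - 7)/3 - log(exp(z) - 4)/3 + C

Let u = e^z, du = e^z dz.
The integral becomes ∫ du/((u-7)(u-4)); decompose into partial fractions.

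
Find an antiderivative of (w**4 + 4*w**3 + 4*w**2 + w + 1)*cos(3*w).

w**4*sin(3*w)/3 + 4*w**3*sin(3*w)/3 + 4*w**3*cos(3*w)/9 + 8*w**2*sin(3*w)/9 + 4*w**2*cos(3*w)/3 - 5*w*sin(3*w)/9 + 16*w*cos(3*w)/27 + 11*sin(3*w)/81 - 5*cos(3*w)/27 + C

Use integration by parts with u = w**4 + 4*w**3 + 4*w**2 + w + 1, dv = cos(3*w) dw, so v = sin(3*w)/3.
Apply parts 4 times (tabular method): alternate signs, differentiate u down to 0, integrate dv up.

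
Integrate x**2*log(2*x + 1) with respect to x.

x**3*log(2*x + 1)/3 - x**3/9 + x**2/12 - x/12 + log(2*x + 1)/24 + C

Use integration by parts with u = log(2*x + 1), dv = x**2 dx.
Then du = 2/(2*x + 1) dx and v = x**3/3.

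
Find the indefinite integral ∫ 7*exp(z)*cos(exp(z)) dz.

Let u = exp(z), so du = (exp(z)) dz.
Rewriting, the integral becomes 7·∫ cos(u) du = 7·sin(u).
Substituting back, u = exp(z).

7*sin(exp(z)) + C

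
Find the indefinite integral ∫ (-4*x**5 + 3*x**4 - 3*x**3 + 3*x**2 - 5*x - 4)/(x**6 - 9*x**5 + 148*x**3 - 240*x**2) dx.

7*log(x)/225 - 2779*log(x - 6)/144 + 10954*log(x - 5)/675 - 53*log(x - 2)/144 - 16*log(x + 4)/27 - 1/(60*x) + C

Factor the denominator: x**2*(x - 6)*(x - 5)*(x - 2)*(x + 4).
Partial-fraction decomposition: -16/(27*(x + 4)) - 53/(144*(x - 2)) + 10954/(675*(x - 5)) - 2779/(144*(x - 6)) + 7/(225*x) + 1/(60*x**2).
Integrate each term; A/(x−a) gives A·log|x−a|; A/(x−a)² gives −A/(x−a).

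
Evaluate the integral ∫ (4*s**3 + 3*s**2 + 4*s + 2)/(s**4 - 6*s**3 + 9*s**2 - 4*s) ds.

Factor the denominator: s*(s - 4)*(s - 1)**2.
Partial-fraction decomposition: -40/(9*(s - 1)) - 13/(3*(s - 1)**2) + 161/(18*(s - 4)) - 1/(2*s).
Integrate each term; A/(s−a) gives A·log|s−a|; A/(s−a)² gives −A/(s−a).

-log(s)/2 + 161*log(s - 4)/18 - 40*log(s - 1)/9 + 13/(3*s - 3) + C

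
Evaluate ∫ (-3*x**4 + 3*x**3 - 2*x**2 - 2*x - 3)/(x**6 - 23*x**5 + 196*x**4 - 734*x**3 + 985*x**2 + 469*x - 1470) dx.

122227*log(x - 7)/12800 - 521*log(x - 5)/48 + 189*log(x - 3)/128 - 13*log(x - 2)/75 + log(x + 1)/512 + 6289/(320*x - 2240) + C

Factor the denominator: (x - 7)**2*(x - 5)*(x - 3)*(x - 2)*(x + 1).
Partial-fraction decomposition: 1/(512*(x + 1)) - 13/(75*(x - 2)) + 189/(128*(x - 3)) - 521/(48*(x - 5)) + 122227/(12800*(x - 7)) - 6289/(320*(x - 7)**2).
Integrate each term; A/(x−a) gives A·log|x−a|; A/(x−a)² gives −A/(x−a).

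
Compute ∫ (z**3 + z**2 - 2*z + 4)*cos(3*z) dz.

Use integration by parts with u = z**3 + z**2 - 2*z + 4, dv = cos(3*z) dz, so v = sin(3*z)/3.
Apply parts 3 times (tabular method): alternate signs, differentiate u down to 0, integrate dv up.

z**3*sin(3*z)/3 + z**2*sin(3*z)/3 + z**2*cos(3*z)/3 - 8*z*sin(3*z)/9 + 2*z*cos(3*z)/9 + 34*sin(3*z)/27 - 8*cos(3*z)/27 + C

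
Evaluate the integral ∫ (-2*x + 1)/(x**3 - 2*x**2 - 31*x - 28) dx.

Factor the denominator: (x - 7)*(x + 1)*(x + 4).
Partial-fraction decomposition: 3/(11*(x + 4)) - 1/(8*(x + 1)) - 13/(88*(x - 7)).
Integrate each term: A/(x−a) contributes A·log|x−a|.

-13*log(x - 7)/88 - log(x + 1)/8 + 3*log(x + 4)/11 + C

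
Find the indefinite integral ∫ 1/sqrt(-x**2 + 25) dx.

asin(x/5) + C

Substitute x = 5·sin(θ), so dx = 5·cos(θ) dθ and the radical becomes sqrt(-x**2 + 25) = 5·cos(θ) by the Pythagorean identity.
Integrate the resulting trig expression in θ, then back-substitute θ = asin(x/5), sin(θ) = x/5, cos(θ) = sqrt(-x**2 + 25)/5 (absorbing any constant into C).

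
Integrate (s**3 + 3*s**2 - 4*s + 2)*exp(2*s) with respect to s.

Use integration by parts with u = s**3 + 3*s**2 - 4*s + 2, dv = exp(2*s) ds, so v = exp(2*s)/2.
Apply parts 3 times (tabular method): alternate signs, differentiate u down to 0, integrate dv up.

(4*s**3 + 6*s**2 - 22*s + 19)*exp(2*s)/8 + C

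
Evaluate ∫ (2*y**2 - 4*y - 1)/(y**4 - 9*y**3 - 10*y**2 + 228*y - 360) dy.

175*log(y - 6)/1936 - log(y - 2)/112 - 69*log(y + 5)/847 - 47/(44*y - 264) + C

Factor the denominator: (y - 6)**2*(y - 2)*(y + 5).
Partial-fraction decomposition: -69/(847*(y + 5)) - 1/(112*(y - 2)) + 175/(1936*(y - 6)) + 47/(44*(y - 6)**2).
Integrate each term; A/(y−a) gives A·log|y−a|; A/(y−a)² gives −A/(y−a).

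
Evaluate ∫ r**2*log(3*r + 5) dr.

r**3*log(3*r + 5)/3 - r**3/9 + 5*r**2/18 - 25*r/27 + 125*log(3*r + 5)/81 + C

Use integration by parts with u = log(3*r + 5), dv = r**2 dr.
Then du = 3/(3*r + 5) dr and v = r**3/3.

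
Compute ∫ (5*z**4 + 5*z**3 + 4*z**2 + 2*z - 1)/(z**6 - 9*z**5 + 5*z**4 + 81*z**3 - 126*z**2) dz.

-19*log(z)/1764 + 13929*log(z - 7)/9800 - 581*log(z - 3)/216 + 139*log(z - 2)/100 - 299*log(z + 3)/2700 - 1/(126*z) + C

Factor the denominator: z**2*(z - 7)*(z - 3)*(z - 2)*(z + 3).
Partial-fraction decomposition: -299/(2700*(z + 3)) + 139/(100*(z - 2)) - 581/(216*(z - 3)) + 13929/(9800*(z - 7)) - 19/(1764*z) + 1/(126*z**2).
Integrate each term; A/(z−a) gives A·log|z−a|; A/(z−a)² gives −A/(z−a).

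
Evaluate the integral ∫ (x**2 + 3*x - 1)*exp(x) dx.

(x**2 + x - 2)*exp(x) + C

Use integration by parts with u = x**2 + 3*x - 1, dv = exp(x) dx, so v = exp(x).
Apply parts 2 times (tabular method): alternate signs, differentiate u down to 0, integrate dv up.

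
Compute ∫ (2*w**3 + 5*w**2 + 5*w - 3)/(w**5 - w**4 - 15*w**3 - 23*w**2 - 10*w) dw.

Factor the denominator: w*(w - 5)*(w + 1)**2*(w + 2).
Partial-fraction decomposition: -9/(14*(w + 2)) + 1/(36*(w + 1)) - 5/(6*(w + 1)**2) + 397/(1260*(w - 5)) + 3/(10*w).
Integrate each term; A/(w−a) gives A·log|w−a|; A/(w−a)² gives −A/(w−a).

3*log(w)/10 + 397*log(w - 5)/1260 + log(w + 1)/36 - 9*log(w + 2)/14 + 5/(6*w + 6) + C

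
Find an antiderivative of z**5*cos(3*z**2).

z**4*sin(3*z**2)/6 + z**2*cos(3*z**2)/9 - sin(3*z**2)/27 + C

Let u = z², du = 2z dz; rewrite as (1/2)∫ u^2·cos(3u) du.
Now integrate by parts 2 times.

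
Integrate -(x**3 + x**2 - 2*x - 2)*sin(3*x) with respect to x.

x**3*cos(3*x)/3 - x**2*sin(3*x)/3 + x**2*cos(3*x)/3 - 2*x*sin(3*x)/9 - 8*x*cos(3*x)/9 + 8*sin(3*x)/27 - 20*cos(3*x)/27 + C

Use integration by parts with u = x**3 + x**2 - 2*x - 2, dv = -sin(3*x) dx, so v = cos(3*x)/3.
Apply parts 3 times (tabular method): alternate signs, differentiate u down to 0, integrate dv up.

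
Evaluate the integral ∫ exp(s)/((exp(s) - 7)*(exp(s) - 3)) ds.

Let u = e^s, du = e^s ds.
The integral becomes ∫ du/((u-7)(u-3)); decompose into partial fractions.

log(exp(s) - 7)/4 - log(exp(s) - 3)/4 + C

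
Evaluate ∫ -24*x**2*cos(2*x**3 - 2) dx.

-4*sin(2*x**3 - 2) + C

Let u = 2*x**3 - 2, so du = (6*x**2) dx.
Rewriting, the integral becomes -4·∫ cos(u) du = -4·sin(u).
Substituting back, u = 2*x**3 - 2.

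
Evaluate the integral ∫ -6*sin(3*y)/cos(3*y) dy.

Let u = cos(3*y), so du = (-3*sin(3*y)) dy.
Rewriting, the integral becomes 2·∫ 1/u du = 2·log(u).
Substituting back, u = cos(3*y).

2*log(cos(3*y)) + C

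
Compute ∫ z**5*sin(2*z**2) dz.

-z**4*cos(2*z**2)/4 + z**2*sin(2*z**2)/4 + cos(2*z**2)/8 + C

Let u = z², du = 2z dz; rewrite as (1/2)∫ u^2·sin(2u) du.
Now integrate by parts 2 times.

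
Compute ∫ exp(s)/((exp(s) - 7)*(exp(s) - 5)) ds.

log(exp(s) - 7)/2 - log(exp(s) - 5)/2 + C

Let u = e^s, du = e^s ds.
The integral becomes ∫ du/((u-5)(u-7)); decompose into partial fractions.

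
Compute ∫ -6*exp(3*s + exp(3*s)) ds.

-2*exp(exp(3*s)) + C

Let u = exp(3*s), so du = (3*exp(3*s)) ds.
Rewriting, the integral becomes -2·∫ e^u du = -2·e^u.
Substituting back, u = exp(3*s).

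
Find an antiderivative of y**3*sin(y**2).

-y**2*cos(y**2)/2 + sin(y**2)/2 + C

Let u = y², du = 2y dy; rewrite as (1/2)∫ u^1·sin(1u) du.
Now integrate by parts 1 time.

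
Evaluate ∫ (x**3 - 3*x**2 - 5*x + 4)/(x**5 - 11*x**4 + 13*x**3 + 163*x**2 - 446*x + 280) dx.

log(x - 7)/4 - 29*log(x - 5)/216 - log(x - 2)/9 + log(x - 1)/40 - 4*log(x + 4)/135 + C

Factor the denominator: (x - 7)*(x - 5)*(x - 2)*(x - 1)*(x + 4).
Partial-fraction decomposition: -4/(135*(x + 4)) + 1/(40*(x - 1)) - 1/(9*(x - 2)) - 29/(216*(x - 5)) + 1/(4*(x - 7)).
Integrate each term: A/(x−a) contributes A·log|x−a|.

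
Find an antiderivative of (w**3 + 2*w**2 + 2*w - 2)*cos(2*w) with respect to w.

w**3*sin(2*w)/2 + w**2*sin(2*w) + 3*w**2*cos(2*w)/4 + w*sin(2*w)/4 + w*cos(2*w) - 3*sin(2*w)/2 + cos(2*w)/8 + C

Use integration by parts with u = w**3 + 2*w**2 + 2*w - 2, dv = cos(2*w) dw, so v = sin(2*w)/2.
Apply parts 3 times (tabular method): alternate signs, differentiate u down to 0, integrate dv up.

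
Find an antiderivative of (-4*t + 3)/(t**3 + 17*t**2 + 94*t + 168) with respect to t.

19*log(t + 4)/6 - 27*log(t + 6)/2 + 31*log(t + 7)/3 + C

Factor the denominator: (t + 4)*(t + 6)*(t + 7).
Partial-fraction decomposition: 31/(3*(t + 7)) - 27/(2*(t + 6)) + 19/(6*(t + 4)).
Integrate each term: A/(t−a) contributes A·log|t−a|.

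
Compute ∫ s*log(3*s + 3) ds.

s**2*log(3*s + 3)/2 - s**2/4 + s/2 - log(s + 1)/2 + C

Use integration by parts with u = log(3*s + 3), dv = s ds.
Then du = 3/(3*s + 3) ds and v = s**2/2.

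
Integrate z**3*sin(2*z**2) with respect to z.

Let u = z², du = 2z dz; rewrite as (1/2)∫ u^1·sin(2u) du.
Now integrate by parts 1 time.

-z**2*cos(2*z**2)/4 + sin(2*z**2)/8 + C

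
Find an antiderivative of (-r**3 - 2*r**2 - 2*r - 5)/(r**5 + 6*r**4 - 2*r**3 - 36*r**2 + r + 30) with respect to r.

Factor the denominator: (r - 2)*(r - 1)*(r + 1)*(r + 3)*(r + 5).
Partial-fraction decomposition: 5/(21*(r + 5)) - 1/(8*(r + 3)) - 1/(12*(r + 1)) + 5/(24*(r - 1)) - 5/(21*(r - 2)).
Integrate each term: A/(r−a) contributes A·log|r−a|.

-5*log(r - 2)/21 + 5*log(r - 1)/24 - log(r + 1)/12 - log(r + 3)/8 + 5*log(r + 5)/21 + C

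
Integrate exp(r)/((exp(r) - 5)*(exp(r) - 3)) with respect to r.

log(exp(r) - 5)/2 - log(exp(r) - 3)/2 + C

Let u = e^r, du = e^r dr.
The integral becomes ∫ du/((u-5)(u-3)); decompose into partial fractions.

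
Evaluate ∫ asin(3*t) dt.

t*asin(3*t) + sqrt(-9*t**2 + 1)/3 + C

Use integration by parts with u = arcsin(3*t), dv = dt.
Then du = 3/sqrt(-9*t**2 + 1) dt.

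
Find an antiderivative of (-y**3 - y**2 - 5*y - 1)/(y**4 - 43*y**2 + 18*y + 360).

Factor the denominator: (y - 5)*(y - 4)*(y + 3)*(y + 6).
Partial-fraction decomposition: -19/(30*(y + 6)) + 4/(21*(y + 3)) + 101/(70*(y - 4)) - 2/(y - 5).
Integrate each term: A/(y−a) contributes A·log|y−a|.

-2*log(y - 5) + 101*log(y - 4)/70 + 4*log(y + 3)/21 - 19*log(y + 6)/30 + C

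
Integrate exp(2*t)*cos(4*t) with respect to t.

Let I denote the integral. Integrate by parts with u = cos(4*t), dv = exp(2*t) dt, so v = exp(2*t)/2: I = exp(2*t)*cos(4*t)/2 + 2·∫ exp(2*t)*sin(4*t) dt.
Apply parts again with u = sin(4*t), dv = exp(2*t) dt: ∫ exp(2*t)*sin(4*t) dt = exp(2*t)*sin(4*t)/2 − 2·I. Substituting back brings back I: I = exp(2*t)*sin(4*t) + exp(2*t)*cos(4*t)/2 − 4·I.
Solving for I: (1 + 4)·I equals the remaining terms, so I = (1/5)·(exp(2*t)*sin(4*t) + exp(2*t)*cos(4*t)/2).

exp(2*t)*sin(4*t)/5 + exp(2*t)*cos(4*t)/10 + C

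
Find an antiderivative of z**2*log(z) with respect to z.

z**3*log(z)/3 - z**3/9 + C

Use integration by parts with u = log(z), dv = z**2 dz.
Then du = 1/z dz and v = z**3/3.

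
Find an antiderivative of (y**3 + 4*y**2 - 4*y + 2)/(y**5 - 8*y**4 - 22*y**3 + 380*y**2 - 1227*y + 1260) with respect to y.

69*log(y - 5)/16 - 114*log(y - 4)/11 + 303*log(y - 3)/50 - 39*log(y + 7)/4400 - 53/(20*y - 60) + C

Factor the denominator: (y - 5)*(y - 4)*(y - 3)**2*(y + 7).
Partial-fraction decomposition: -39/(4400*(y + 7)) + 303/(50*(y - 3)) + 53/(20*(y - 3)**2) - 114/(11*(y - 4)) + 69/(16*(y - 5)).
Integrate each term; A/(y−a) gives A·log|y−a|; A/(y−a)² gives −A/(y−a).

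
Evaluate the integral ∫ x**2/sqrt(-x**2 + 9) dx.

-x*sqrt(-x**2 + 9)/2 + 9*asin(x/3)/2 + C

Substitute x = 3·sin(θ), so dx = 3·cos(θ) dθ and the radical becomes sqrt(-x**2 + 9) = 3·cos(θ) by the Pythagorean identity.
Integrate the resulting trig expression in θ, then back-substitute θ = asin(x/3), sin(θ) = x/3, cos(θ) = sqrt(-x**2 + 9)/3 (absorbing any constant into C).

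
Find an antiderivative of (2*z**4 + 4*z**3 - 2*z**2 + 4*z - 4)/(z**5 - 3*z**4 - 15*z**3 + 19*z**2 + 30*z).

Factor the denominator: z*(z - 5)*(z - 2)*(z + 1)*(z + 3).
Partial-fraction decomposition: 1/(12*(z + 3)) + 1/(3*(z + 1)) - 2/(3*(z - 2)) + 143/(60*(z - 5)) - 2/(15*z).
Integrate each term: A/(z−a) contributes A·log|z−a|.

-2*log(z)/15 + 143*log(z - 5)/60 - 2*log(z - 2)/3 + log(z + 1)/3 + log(z + 3)/12 + C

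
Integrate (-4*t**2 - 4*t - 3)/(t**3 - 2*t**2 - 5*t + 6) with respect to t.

Factor the denominator: (t - 3)*(t - 1)*(t + 2).
Partial-fraction decomposition: -11/(15*(t + 2)) + 11/(6*(t - 1)) - 51/(10*(t - 3)).
Integrate each term: A/(t−a) contributes A·log|t−a|.

-51*log(t - 3)/10 + 11*log(t - 1)/6 - 11*log(t + 2)/15 + C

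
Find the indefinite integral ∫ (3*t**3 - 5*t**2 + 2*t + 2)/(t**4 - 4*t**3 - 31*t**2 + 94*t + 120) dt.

Factor the denominator: (t - 6)*(t - 4)*(t + 1)*(t + 5).
Partial-fraction decomposition: 127/(99*(t + 5)) - 2/(35*(t + 1)) - 61/(45*(t - 4)) + 241/(77*(t - 6)).
Integrate each term: A/(t−a) contributes A·log|t−a|.

241*log(t - 6)/77 - 61*log(t - 4)/45 - 2*log(t + 1)/35 + 127*log(t + 5)/99 + C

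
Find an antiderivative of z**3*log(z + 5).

z**4*log(z + 5)/4 - z**4/16 + 5*z**3/12 - 25*z**2/8 + 125*z/4 - 625*log(z + 5)/4 + C

Use integration by parts with u = log(z + 5), dv = z**3 dz.
Then du = 1/(z + 5) dz and v = z**4/4.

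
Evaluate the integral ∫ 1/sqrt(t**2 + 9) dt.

log(t + sqrt(t**2 + 9)) + C

Substitute t = 3·tan(θ), so dt = 3·sec(θ)^2 dθ and the radical becomes sqrt(t**2 + 9) = 3·sec(θ) by the Pythagorean identity.
Integrate the resulting trig expression in θ, then back-substitute tan(θ) = t/3, sec(θ) = sqrt(t**2 + 9)/3 (absorbing any constant into C).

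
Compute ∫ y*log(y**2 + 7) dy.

y**2*log(y**2 + 7)/2 - y**2/2 + 7*log(y**2 + 7)/2 + C

Let u = y**2 + 7, so du = (2*y) dy.
The integral becomes (1/2)·∫ log(u) du; integrate by parts with u′=log(u), dv′=du.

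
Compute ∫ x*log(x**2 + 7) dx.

x**2*log(x**2 + 7)/2 - x**2/2 + 7*log(x**2 + 7)/2 + C

Let u = x**2 + 7, so du = (2*x) dx.
The integral becomes (1/2)·∫ log(u) du; integrate by parts with u′=log(u), dv′=du.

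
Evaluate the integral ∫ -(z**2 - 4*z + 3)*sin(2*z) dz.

Use integration by parts with u = z**2 - 4*z + 3, dv = -sin(2*z) dz, so v = cos(2*z)/2.
Apply parts 2 times (tabular method): alternate signs, differentiate u down to 0, integrate dv up.

z**2*cos(2*z)/2 - z*sin(2*z)/2 - 2*z*cos(2*z) + sin(2*z) + 5*cos(2*z)/4 + C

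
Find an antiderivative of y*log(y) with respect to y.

Use integration by parts with u = log(y), dv = y dy.
Then du = 1/y dy and v = y**2/2.

y**2*log(y)/2 - y**2/4 + C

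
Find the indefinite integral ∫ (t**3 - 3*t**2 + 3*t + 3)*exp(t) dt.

Use integration by parts with u = t**3 - 3*t**2 + 3*t + 3, dv = exp(t) dt, so v = exp(t).
Apply parts 3 times (tabular method): alternate signs, differentiate u down to 0, integrate dv up.

(t**3 - 6*t**2 + 15*t - 12)*exp(t) + C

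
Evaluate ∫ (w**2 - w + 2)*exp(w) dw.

Use integration by parts with u = w**2 - w + 2, dv = exp(w) dw, so v = exp(w).
Apply parts 2 times (tabular method): alternate signs, differentiate u down to 0, integrate dv up.

(w**2 - 3*w + 5)*exp(w) + C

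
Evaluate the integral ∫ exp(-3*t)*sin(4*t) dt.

-3*exp(-3*t)*sin(4*t)/25 - 4*exp(-3*t)*cos(4*t)/25 + C

Let I denote the integral. Integrate by parts with u = sin(4*t), dv = exp(-3*t) dt, so v = -exp(-3*t)/3: I = -exp(-3*t)*sin(4*t)/3 + (4/3)·∫ exp(-3*t)*cos(4*t) dt.
Apply parts again with u = cos(4*t), dv = exp(-3*t) dt: ∫ exp(-3*t)*cos(4*t) dt = -exp(-3*t)*cos(4*t)/3 − (4/3)·I. Substituting back brings back I: I = -exp(-3*t)*sin(4*t)/3 - 4*exp(-3*t)*cos(4*t)/9 − (16/9)·I.
Solving for I: (1 + 16/9)·I equals the remaining terms, so I = (9/25)·(-exp(-3*t)*sin(4*t)/3 - 4*exp(-3*t)*cos(4*t)/9).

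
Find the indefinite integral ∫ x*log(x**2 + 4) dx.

Let u = x**2 + 4, so du = (2*x) dx.
The integral becomes (1/2)·∫ log(u) du; integrate by parts with u′=log(u), dv′=du.

x**2*log(x**2 + 4)/2 - x**2/2 + 2*log(x**2 + 4) + C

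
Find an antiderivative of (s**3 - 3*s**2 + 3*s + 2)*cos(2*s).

Use integration by parts with u = s**3 - 3*s**2 + 3*s + 2, dv = cos(2*s) ds, so v = sin(2*s)/2.
Apply parts 3 times (tabular method): alternate signs, differentiate u down to 0, integrate dv up.

s**3*sin(2*s)/2 - 3*s**2*sin(2*s)/2 + 3*s**2*cos(2*s)/4 + 3*s*sin(2*s)/4 - 3*s*cos(2*s)/2 + 7*sin(2*s)/4 + 3*cos(2*s)/8 + C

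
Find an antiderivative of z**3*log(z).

Use integration by parts with u = log(z), dv = z**3 dz.
Then du = 1/z dz and v = z**4/4.

z**4*log(z)/4 - z**4/16 + C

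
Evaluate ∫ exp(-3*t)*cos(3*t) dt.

exp(-3*t)*sin(3*t)/6 - exp(-3*t)*cos(3*t)/6 + C

Let I denote the integral. Integrate by parts with u = cos(3*t), dv = exp(-3*t) dt, so v = -exp(-3*t)/3: I = -exp(-3*t)*cos(3*t)/3 − ∫ exp(-3*t)*sin(3*t) dt.
Apply parts again with u = sin(3*t), dv = exp(-3*t) dt: ∫ exp(-3*t)*sin(3*t) dt = -exp(-3*t)*sin(3*t)/3 + I. Substituting back brings back I: I = exp(-3*t)*sin(3*t)/3 - exp(-3*t)*cos(3*t)/3 − I.
Solving for I: (1 + 1)·I equals the remaining terms, so I = (1/2)·(exp(-3*t)*sin(3*t)/3 - exp(-3*t)*cos(3*t)/3).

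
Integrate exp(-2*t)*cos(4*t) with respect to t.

exp(-2*t)*sin(4*t)/5 - exp(-2*t)*cos(4*t)/10 + C

Let I denote the integral. Integrate by parts with u = cos(4*t), dv = exp(-2*t) dt, so v = -exp(-2*t)/2: I = -exp(-2*t)*cos(4*t)/2 − 2·∫ exp(-2*t)*sin(4*t) dt.
Apply parts again with u = sin(4*t), dv = exp(-2*t) dt: ∫ exp(-2*t)*sin(4*t) dt = -exp(-2*t)*sin(4*t)/2 + 2·I. Substituting back brings back I: I = exp(-2*t)*sin(4*t) - exp(-2*t)*cos(4*t)/2 − 4·I.
Solving for I: (1 + 4)·I equals the remaining terms, so I = (1/5)·(exp(-2*t)*sin(4*t) - exp(-2*t)*cos(4*t)/2).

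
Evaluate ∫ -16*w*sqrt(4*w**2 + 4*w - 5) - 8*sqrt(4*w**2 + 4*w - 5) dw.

Let u = 4*w**2 + 4*w - 5, so du = (8*w + 4) dw.
Rewriting, the integral becomes -2·∫ √u du = -2·(2/3)u^(3/2).
Substituting back, u = 4*w**2 + 4*w - 5.

-4*(4*w**2 + 4*w - 5)**(3/2)/3 + C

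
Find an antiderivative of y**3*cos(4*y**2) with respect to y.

Let u = y², du = 2y dy; rewrite as (1/2)∫ u^1·cos(4u) du.
Now integrate by parts 1 time.

y**2*sin(4*y**2)/8 + cos(4*y**2)/32 + C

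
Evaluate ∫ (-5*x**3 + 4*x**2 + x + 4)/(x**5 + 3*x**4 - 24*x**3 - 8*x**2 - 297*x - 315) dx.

-43*log(x - 5)/204 - log(x + 1)/30 + 53*log(x + 7)/116 - 1049*log(x**2 + 9)/9860 - 3851*atan(x/3)/14790 + C

Factor the denominator: (x - 5)*(x + 1)*(x + 7)*(x**2 + 9).
Partial-fraction decomposition: -(1049*x + 3851)/(4930*(x**2 + 9)) + 53/(116*(x + 7)) - 1/(30*(x + 1)) - 43/(204*(x - 5)).
Integrate each term; A/(x−a) gives A·log|x−a|; the (Bx+D)/(x²+p²) term gives a log and an atan.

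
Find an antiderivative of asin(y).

Use integration by parts with u = arcsin(y), dv = dy.
Then du = 1/sqrt(-y**2 + 1) dy.

y*asin(y) + sqrt(-y**2 + 1) + C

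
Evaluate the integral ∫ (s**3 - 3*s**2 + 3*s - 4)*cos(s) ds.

Use integration by parts with u = s**3 - 3*s**2 + 3*s - 4, dv = cos(s) ds, so v = sin(s).
Apply parts 3 times (tabular method): alternate signs, differentiate u down to 0, integrate dv up.

s**3*sin(s) - 3*s**2*sin(s) + 3*s**2*cos(s) - 3*s*sin(s) - 6*s*cos(s) + 2*sin(s) - 3*cos(s) + C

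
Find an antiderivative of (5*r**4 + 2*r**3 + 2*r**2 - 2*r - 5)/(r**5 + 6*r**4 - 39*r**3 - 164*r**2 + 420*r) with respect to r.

Factor the denominator: r*(r - 5)*(r - 2)*(r + 6)*(r + 7).
Partial-fraction decomposition: 5713/(378*(r + 7)) - 557/(48*(r + 6)) - 95/(432*(r - 2)) + 31/(18*(r - 5)) - 1/(84*r).
Integrate each term: A/(r−a) contributes A·log|r−a|.

-log(r)/84 + 31*log(r - 5)/18 - 95*log(r - 2)/432 - 557*log(r + 6)/48 + 5713*log(r + 7)/378 + C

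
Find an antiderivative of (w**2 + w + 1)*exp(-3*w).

(-9*w**2 - 15*w - 14)*exp(-3*w)/27 + C

Use integration by parts with u = w**2 + w + 1, dv = exp(-3*w) dw, so v = -exp(-3*w)/3.
Apply parts 2 times (tabular method): alternate signs, differentiate u down to 0, integrate dv up.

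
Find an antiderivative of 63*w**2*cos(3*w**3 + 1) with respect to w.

7*sin(3*w**3 + 1) + C

Let u = 3*w**3 + 1, so du = (9*w**2) dw.
Rewriting, the integral becomes 7·∫ cos(u) du = 7·sin(u).
Substituting back, u = 3*w**3 + 1.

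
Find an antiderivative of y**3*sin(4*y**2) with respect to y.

-y**2*cos(4*y**2)/8 + sin(4*y**2)/32 + C

Let u = y², du = 2y dy; rewrite as (1/2)∫ u^1·sin(4u) du.
Now integrate by parts 1 time.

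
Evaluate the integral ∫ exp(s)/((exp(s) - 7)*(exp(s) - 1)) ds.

Let u = e^s, du = e^s ds.
The integral becomes ∫ du/((u-7)(u-1)); decompose into partial fractions.

log(exp(s) - 7)/6 - log(exp(s) - 1)/6 + C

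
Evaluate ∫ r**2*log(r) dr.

r**3*log(r)/3 - r**3/9 + C

Use integration by parts with u = log(r), dv = r**2 dr.
Then du = 1/r dr and v = r**3/3.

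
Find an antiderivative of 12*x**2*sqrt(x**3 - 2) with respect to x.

8*(x**3 - 2)**(3/2)/3 + C

Let u = x**3 - 2, so du = (3*x**2) dx.
Rewriting, the integral becomes 4·∫ √u du = 4·(2/3)u^(3/2).
Substituting back, u = x**3 - 2.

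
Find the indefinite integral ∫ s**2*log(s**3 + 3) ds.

s**3*log(s**3 + 3)/3 - s**3/3 + log(s**3 + 3) + C

Let u = s**3 + 3, so du = (3*s**2) ds.
The integral becomes (1/3)·∫ log(u) du; integrate by parts with u′=log(u), dv′=du.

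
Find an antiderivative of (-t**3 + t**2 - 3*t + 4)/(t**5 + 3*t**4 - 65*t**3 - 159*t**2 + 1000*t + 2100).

Factor the denominator: (t - 6)*(t - 5)*(t + 2)*(t + 5)*(t + 7).
Partial-fraction decomposition: 139/(520*(t + 7)) - 169/(660*(t + 5)) + 11/(420*(t + 2)) + 37/(280*(t - 5)) - 97/(572*(t - 6)).
Integrate each term: A/(t−a) contributes A·log|t−a|.

-97*log(t - 6)/572 + 37*log(t - 5)/280 + 11*log(t + 2)/420 - 169*log(t + 5)/660 + 139*log(t + 7)/520 + C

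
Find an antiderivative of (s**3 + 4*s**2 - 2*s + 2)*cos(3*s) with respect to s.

s**3*sin(3*s)/3 + 4*s**2*sin(3*s)/3 + s**2*cos(3*s)/3 - 8*s*sin(3*s)/9 + 8*s*cos(3*s)/9 + 10*sin(3*s)/27 - 8*cos(3*s)/27 + C

Use integration by parts with u = s**3 + 4*s**2 - 2*s + 2, dv = cos(3*s) ds, so v = sin(3*s)/3.
Apply parts 3 times (tabular method): alternate signs, differentiate u down to 0, integrate dv up.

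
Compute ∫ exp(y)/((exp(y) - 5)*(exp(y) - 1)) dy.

log(exp(y) - 5)/4 - log(exp(y) - 1)/4 + C

Let u = e^y, du = e^y dy.
The integral becomes ∫ du/((u-1)(u-5)); decompose into partial fractions.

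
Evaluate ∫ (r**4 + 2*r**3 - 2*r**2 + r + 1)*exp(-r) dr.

(-r**4 - 6*r**3 - 16*r**2 - 33*r - 34)*exp(-r) + C

Use integration by parts with u = r**4 + 2*r**3 - 2*r**2 + r + 1, dv = exp(-r) dr, so v = -exp(-r).
Apply parts 4 times (tabular method): alternate signs, differentiate u down to 0, integrate dv up.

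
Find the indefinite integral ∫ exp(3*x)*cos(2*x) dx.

2*exp(3*x)*sin(2*x)/13 + 3*exp(3*x)*cos(2*x)/13 + C

Let I denote the integral. Integrate by parts with u = cos(2*x), dv = exp(3*x) dx, so v = exp(3*x)/3: I = exp(3*x)*cos(2*x)/3 + (2/3)·∫ exp(3*x)*sin(2*x) dx.
Apply parts again with u = sin(2*x), dv = exp(3*x) dx: ∫ exp(3*x)*sin(2*x) dx = exp(3*x)*sin(2*x)/3 − (2/3)·I. Substituting back brings back I: I = 2*exp(3*x)*sin(2*x)/9 + exp(3*x)*cos(2*x)/3 − (4/9)·I.
Solving for I: (1 + 4/9)·I equals the remaining terms, so I = (9/13)·(2*exp(3*x)*sin(2*x)/9 + exp(3*x)*cos(2*x)/3).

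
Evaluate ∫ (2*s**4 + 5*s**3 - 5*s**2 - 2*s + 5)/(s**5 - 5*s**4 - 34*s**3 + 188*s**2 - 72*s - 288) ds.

3485*log(s - 6)/672 - 749*log(s - 4)/200 + 53*log(s - 2)/192 + log(s + 1)/525 + 1349*log(s + 6)/4800 + C

Factor the denominator: (s - 6)*(s - 4)*(s - 2)*(s + 1)*(s + 6).
Partial-fraction decomposition: 1349/(4800*(s + 6)) + 1/(525*(s + 1)) + 53/(192*(s - 2)) - 749/(200*(s - 4)) + 3485/(672*(s - 6)).
Integrate each term: A/(s−a) contributes A·log|s−a|.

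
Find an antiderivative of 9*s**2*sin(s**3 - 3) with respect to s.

-3*cos(s**3 - 3) + C

Let u = s**3 - 3, so du = (3*s**2) ds.
Rewriting, the integral becomes 3·∫ sin(u) du = 3·-cos(u).
Substituting back, u = s**3 - 3.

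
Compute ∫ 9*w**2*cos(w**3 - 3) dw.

3*sin(w**3 - 3) + C

Let u = w**3 - 3, so du = (3*w**2) dw.
Rewriting, the integral becomes 3·∫ cos(u) du = 3·sin(u).
Substituting back, u = w**3 - 3.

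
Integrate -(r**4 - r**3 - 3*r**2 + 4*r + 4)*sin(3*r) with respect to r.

Use integration by parts with u = r**4 - r**3 - 3*r**2 + 4*r + 4, dv = -sin(3*r) dr, so v = cos(3*r)/3.
Apply parts 4 times (tabular method): alternate signs, differentiate u down to 0, integrate dv up.

r**4*cos(3*r)/3 - 4*r**3*sin(3*r)/9 - r**3*cos(3*r)/3 + r**2*sin(3*r)/3 - 13*r**2*cos(3*r)/9 + 26*r*sin(3*r)/27 + 14*r*cos(3*r)/9 - 14*sin(3*r)/27 + 134*cos(3*r)/81 + C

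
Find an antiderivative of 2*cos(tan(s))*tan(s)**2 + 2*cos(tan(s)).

2*sin(tan(s)) + C

Let u = tan(s), so du = (tan(s)**2 + 1) ds.
Rewriting, the integral becomes 2·∫ cos(u) du = 2·sin(u).
Substituting back, u = tan(s).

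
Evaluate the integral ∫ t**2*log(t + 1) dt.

t**3*log(t + 1)/3 - t**3/9 + t**2/6 - t/3 + log(t + 1)/3 + C

Use integration by parts with u = log(t + 1), dv = t**2 dt.
Then du = 1/(t + 1) dt and v = t**3/3.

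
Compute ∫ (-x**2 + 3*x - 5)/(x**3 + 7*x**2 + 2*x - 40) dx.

-log(x - 2)/14 + 11*log(x + 4)/2 - 45*log(x + 5)/7 + C

Factor the denominator: (x - 2)*(x + 4)*(x + 5).
Partial-fraction decomposition: -45/(7*(x + 5)) + 11/(2*(x + 4)) - 1/(14*(x - 2)).
Integrate each term: A/(x−a) contributes A·log|x−a|.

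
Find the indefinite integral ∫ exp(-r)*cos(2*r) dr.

Let I denote the integral. Integrate by parts with u = cos(2*r), dv = exp(-r) dr, so v = -exp(-r): I = -exp(-r)*cos(2*r) − 2·∫ exp(-r)*sin(2*r) dr.
Apply parts again with u = sin(2*r), dv = exp(-r) dr: ∫ exp(-r)*sin(2*r) dr = -exp(-r)*sin(2*r) + 2·I. Substituting back brings back I: I = 2*exp(-r)*sin(2*r) - exp(-r)*cos(2*r) − 4·I.
Solving for I: (1 + 4)·I equals the remaining terms, so I = (1/5)·(2*exp(-r)*sin(2*r) - exp(-r)*cos(2*r)).

2*exp(-r)*sin(2*r)/5 - exp(-r)*cos(2*r)/5 + C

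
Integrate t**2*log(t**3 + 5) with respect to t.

t**3*log(t**3 + 5)/3 - t**3/3 + 5*log(t**3 + 5)/3 + C

Let u = t**3 + 5, so du = (3*t**2) dt.
The integral becomes (1/3)·∫ log(u) du; integrate by parts with u′=log(u), dv′=du.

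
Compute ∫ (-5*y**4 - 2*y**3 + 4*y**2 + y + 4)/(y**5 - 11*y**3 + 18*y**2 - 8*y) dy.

Factor the denominator: y*(y - 2)*(y - 1)**2*(y + 4).
Partial-fraction decomposition: -136/(75*(y + 4)) + 87/(25*(y - 1)) - 2/(5*(y - 1)**2) - 37/(6*(y - 2)) - 1/(2*y).
Integrate each term; A/(y−a) gives A·log|y−a|; A/(y−a)² gives −A/(y−a).

-log(y)/2 - 37*log(y - 2)/6 + 87*log(y - 1)/25 - 136*log(y + 4)/75 + 2/(5*y - 5) + C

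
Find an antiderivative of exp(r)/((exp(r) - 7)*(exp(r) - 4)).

Let u = e^r, du = e^r dr.
The integral becomes ∫ du/((u-7)(u-4)); decompose into partial fractions.

log(exp(r) - 7)/3 - log(exp(r) - 4)/3 + C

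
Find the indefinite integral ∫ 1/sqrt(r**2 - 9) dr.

Substitute r = 3·sec(θ), so dr = 3·sec(θ)*tan(θ) dθ and the radical becomes sqrt(r**2 - 9) = 3·tan(θ) by the Pythagorean identity.
Integrate the resulting trig expression in θ, then back-substitute sec(θ) = r/3, tan(θ) = sqrt(r**2 - 9)/3 (absorbing any constant into C).

log(r + sqrt(r**2 - 9)) + C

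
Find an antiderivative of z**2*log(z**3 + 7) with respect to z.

Let u = z**3 + 7, so du = (3*z**2) dz.
The integral becomes (1/3)·∫ log(u) du; integrate by parts with u′=log(u), dv′=du.

z**3*log(z**3 + 7)/3 - z**3/3 + 7*log(z**3 + 7)/3 + C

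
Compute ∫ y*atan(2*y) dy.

Use integration by parts with u = arctan(2*y), dv = y dy.
Then du = 2/(4*y**2 + 1) dy.

y**2*atan(2*y)/2 - y/4 + atan(2*y)/8 + C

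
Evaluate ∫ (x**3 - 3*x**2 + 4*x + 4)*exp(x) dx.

(x**3 - 6*x**2 + 16*x - 12)*exp(x) + C

Use integration by parts with u = x**3 - 3*x**2 + 4*x + 4, dv = exp(x) dx, so v = exp(x).
Apply parts 3 times (tabular method): alternate signs, differentiate u down to 0, integrate dv up.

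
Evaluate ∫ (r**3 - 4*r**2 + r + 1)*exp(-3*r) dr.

(-3*r**3 + 9*r**2 + 3*r - 2)*exp(-3*r)/9 + C

Use integration by parts with u = r**3 - 4*r**2 + r + 1, dv = exp(-3*r) dr, so v = -exp(-3*r)/3.
Apply parts 3 times (tabular method): alternate signs, differentiate u down to 0, integrate dv up.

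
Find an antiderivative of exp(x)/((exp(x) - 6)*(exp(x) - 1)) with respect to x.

Let u = e^x, du = e^x dx.
The integral becomes ∫ du/((u-6)(u-1)); decompose into partial fractions.

log(exp(x) - 6)/5 - log(exp(x) - 1)/5 + C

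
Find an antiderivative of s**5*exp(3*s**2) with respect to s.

(9*s**4 - 6*s**2 + 2)*exp(3*s**2)/54 + C

Let u = s², du = 2s ds; rewrite as (1/2)∫ u^2·exp(3u) du.
Now integrate by parts 2 times.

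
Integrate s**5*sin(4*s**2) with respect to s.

-s**4*cos(4*s**2)/8 + s**2*sin(4*s**2)/16 + cos(4*s**2)/64 + C

Let u = s², du = 2s ds; rewrite as (1/2)∫ u^2·sin(4u) du.
Now integrate by parts 2 times.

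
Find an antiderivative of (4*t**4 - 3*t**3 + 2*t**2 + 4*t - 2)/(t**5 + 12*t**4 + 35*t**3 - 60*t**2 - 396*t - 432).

Factor the denominator: (t - 3)*(t + 2)*(t + 3)*(t + 4)*(t + 6).
Partial-fraction decomposition: 2939/(108*(t + 6)) - 615/(14*(t + 4)) + 409/(18*(t + 3)) - 43/(20*(t + 2)) + 271/(1890*(t - 3)).
Integrate each term: A/(t−a) contributes A·log|t−a|.

271*log(t - 3)/1890 - 43*log(t + 2)/20 + 409*log(t + 3)/18 - 615*log(t + 4)/14 + 2939*log(t + 6)/108 + C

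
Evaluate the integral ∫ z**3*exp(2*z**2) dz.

Let u = z², du = 2z dz; rewrite as (1/2)∫ u^1·exp(2u) du.
Now integrate by parts 1 time.

(2*z**2 - 1)*exp(2*z**2)/8 + C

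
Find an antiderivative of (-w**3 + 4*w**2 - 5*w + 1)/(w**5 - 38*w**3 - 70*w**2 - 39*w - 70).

Factor the denominator: (w - 7)*(w + 2)*(w + 5)*(w**2 + 1).
Partial-fraction decomposition: (16*w + 37)/(650*(w**2 + 1)) + 251/(936*(w + 5)) - 7/(27*(w + 2)) - 181/(5400*(w - 7)).
Integrate each term; A/(w−a) gives A·log|w−a|; the (Bw+D)/(w²+p²) term gives a log and an atan.

-181*log(w - 7)/5400 - 7*log(w + 2)/27 + 251*log(w + 5)/936 + 4*log(w**2 + 1)/325 + 37*atan(w)/650 + C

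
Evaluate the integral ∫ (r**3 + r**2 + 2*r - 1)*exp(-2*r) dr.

Use integration by parts with u = r**3 + r**2 + 2*r - 1, dv = exp(-2*r) dr, so v = -exp(-2*r)/2.
Apply parts 3 times (tabular method): alternate signs, differentiate u down to 0, integrate dv up.

(-4*r**3 - 10*r**2 - 18*r - 5)*exp(-2*r)/8 + C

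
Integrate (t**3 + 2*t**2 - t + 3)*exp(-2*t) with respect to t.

Use integration by parts with u = t**3 + 2*t**2 - t + 3, dv = exp(-2*t) dt, so v = -exp(-2*t)/2.
Apply parts 3 times (tabular method): alternate signs, differentiate u down to 0, integrate dv up.

(-4*t**3 - 14*t**2 - 10*t - 17)*exp(-2*t)/8 + C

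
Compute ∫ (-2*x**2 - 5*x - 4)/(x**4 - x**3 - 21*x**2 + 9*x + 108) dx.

-8*log(x - 4)/7 + 37*log(x - 3)/36 + 29*log(x + 3)/252 + 1/(6*x + 18) + C

Factor the denominator: (x - 4)*(x - 3)*(x + 3)**2.
Partial-fraction decomposition: 29/(252*(x + 3)) - 1/(6*(x + 3)**2) + 37/(36*(x - 3)) - 8/(7*(x - 4)).
Integrate each term; A/(x−a) gives A·log|x−a|; A/(x−a)² gives −A/(x−a).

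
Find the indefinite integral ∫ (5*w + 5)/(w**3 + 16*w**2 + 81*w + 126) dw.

-5*log(w + 3)/6 + 25*log(w + 6)/3 - 15*log(w + 7)/2 + C

Factor the denominator: (w + 3)*(w + 6)*(w + 7).
Partial-fraction decomposition: -15/(2*(w + 7)) + 25/(3*(w + 6)) - 5/(6*(w + 3)).
Integrate each term: A/(w−a) contributes A·log|w−a|.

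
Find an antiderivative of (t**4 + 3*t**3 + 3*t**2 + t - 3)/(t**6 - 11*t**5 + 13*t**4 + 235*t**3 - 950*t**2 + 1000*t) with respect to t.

Factor the denominator: t*(t - 5)**2*(t - 4)*(t - 2)*(t + 5).
Partial-fraction decomposition: -317/(31500*(t + 5)) - 17/(84*(t - 2)) + 497/(72*(t - 4)) - 10031/(1500*(t - 5)) + 359/(50*(t - 5)**2) - 3/(1000*t).
Integrate each term; A/(t−a) gives A·log|t−a|; A/(t−a)² gives −A/(t−a).

-3*log(t)/1000 - 10031*log(t - 5)/1500 + 497*log(t - 4)/72 - 17*log(t - 2)/84 - 317*log(t + 5)/31500 - 359/(50*t - 250) + C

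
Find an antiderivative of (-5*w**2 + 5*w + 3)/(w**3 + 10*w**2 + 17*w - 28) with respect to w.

Factor the denominator: (w - 1)*(w + 4)*(w + 7).
Partial-fraction decomposition: -277/(24*(w + 7)) + 97/(15*(w + 4)) + 3/(40*(w - 1)).
Integrate each term: A/(w−a) contributes A·log|w−a|.

3*log(w - 1)/40 + 97*log(w + 4)/15 - 277*log(w + 7)/24 + C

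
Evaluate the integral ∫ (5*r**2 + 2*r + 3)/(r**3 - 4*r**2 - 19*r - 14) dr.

131*log(r - 7)/36 - 3*log(r + 1)/4 + 19*log(r + 2)/9 + C

Factor the denominator: (r - 7)*(r + 1)*(r + 2).
Partial-fraction decomposition: 19/(9*(r + 2)) - 3/(4*(r + 1)) + 131/(36*(r - 7)).
Integrate each term: A/(r−a) contributes A·log|r−a|.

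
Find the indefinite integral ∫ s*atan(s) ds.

s**2*atan(s)/2 - s/2 + atan(s)/2 + C

Use integration by parts with u = arctan(s), dv = s ds.
Then du = 1/(s**2 + 1) ds.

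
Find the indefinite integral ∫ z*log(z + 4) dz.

z**2*log(z + 4)/2 - z**2/4 + 2*z - 8*log(z + 4) + C

Use integration by parts with u = log(z + 4), dv = z dz.
Then du = 1/(z + 4) dz and v = z**2/2.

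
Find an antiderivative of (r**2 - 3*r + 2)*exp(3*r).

Use integration by parts with u = r**2 - 3*r + 2, dv = exp(3*r) dr, so v = exp(3*r)/3.
Apply parts 2 times (tabular method): alternate signs, differentiate u down to 0, integrate dv up.

(9*r**2 - 33*r + 29)*exp(3*r)/27 + C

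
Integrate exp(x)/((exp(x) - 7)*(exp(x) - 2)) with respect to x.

Let u = e^x, du = e^x dx.
The integral becomes ∫ du/((u-7)(u-2)); decompose into partial fractions.

log(exp(x) - 7)/5 - log(exp(x) - 2)/5 + C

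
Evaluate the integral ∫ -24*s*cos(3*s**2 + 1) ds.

-4*sin(3*s**2 + 1) + C

Let u = 3*s**2 + 1, so du = (6*s) ds.
Rewriting, the integral becomes -4·∫ cos(u) du = -4·sin(u).
Substituting back, u = 3*s**2 + 1.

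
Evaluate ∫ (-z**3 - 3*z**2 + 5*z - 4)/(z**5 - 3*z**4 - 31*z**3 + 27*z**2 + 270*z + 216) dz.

-149*log(z - 6)/567 + 48*log(z - 4)/245 - 11*log(z + 1)/140 + 2309*log(z + 3)/15876 - 19/(126*z + 378) + C

Factor the denominator: (z - 6)*(z - 4)*(z + 1)*(z + 3)**2.
Partial-fraction decomposition: 2309/(15876*(z + 3)) + 19/(126*(z + 3)**2) - 11/(140*(z + 1)) + 48/(245*(z - 4)) - 149/(567*(z - 6)).
Integrate each term; A/(z−a) gives A·log|z−a|; A/(z−a)² gives −A/(z−a).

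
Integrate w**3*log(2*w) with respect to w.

w**4*(log(w) + log(2))/4 - w**4/16 + C

Use integration by parts with u = log(2*w), dv = w**3 dw.
Then du = 1/w dw and v = w**4/4.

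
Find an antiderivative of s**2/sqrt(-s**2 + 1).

-s*sqrt(-s**2 + 1)/2 + asin(s)/2 + C

Substitute s = sin(θ), so ds = cos(θ) dθ and the radical becomes sqrt(-s**2 + 1) = cos(θ) by the Pythagorean identity.
Integrate the resulting trig expression in θ, then back-substitute θ = asin(s), sin(θ) = s, cos(θ) = sqrt(-s**2 + 1) (absorbing any constant into C).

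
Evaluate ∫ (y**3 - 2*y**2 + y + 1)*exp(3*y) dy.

(y**3 - 3*y**2 + 3*y)*exp(3*y)/3 + C

Use integration by parts with u = y**3 - 2*y**2 + y + 1, dv = exp(3*y) dy, so v = exp(3*y)/3.
Apply parts 3 times (tabular method): alternate signs, differentiate u down to 0, integrate dv up.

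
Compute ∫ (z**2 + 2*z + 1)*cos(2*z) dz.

Use integration by parts with u = z**2 + 2*z + 1, dv = cos(2*z) dz, so v = sin(2*z)/2.
Apply parts 2 times (tabular method): alternate signs, differentiate u down to 0, integrate dv up.

z**2*sin(2*z)/2 + z*sin(2*z) + z*cos(2*z)/2 + sin(2*z)/4 + cos(2*z)/2 + C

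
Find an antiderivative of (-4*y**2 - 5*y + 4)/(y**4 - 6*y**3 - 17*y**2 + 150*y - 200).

-121*log(y - 5)/30 + 40*log(y - 4)/9 - 11*log(y - 2)/21 + 71*log(y + 5)/630 + C

Factor the denominator: (y - 5)*(y - 4)*(y - 2)*(y + 5).
Partial-fraction decomposition: 71/(630*(y + 5)) - 11/(21*(y - 2)) + 40/(9*(y - 4)) - 121/(30*(y - 5)).
Integrate each term: A/(y−a) contributes A·log|y−a|.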